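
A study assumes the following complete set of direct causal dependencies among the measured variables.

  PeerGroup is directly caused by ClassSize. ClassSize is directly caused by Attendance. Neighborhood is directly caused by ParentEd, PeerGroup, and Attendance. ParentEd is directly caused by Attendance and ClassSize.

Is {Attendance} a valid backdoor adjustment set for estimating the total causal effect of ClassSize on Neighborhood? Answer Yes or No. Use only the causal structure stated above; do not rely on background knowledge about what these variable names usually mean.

Backdoor paths from ClassSize to Neighborhood (paths whose first edge points into ClassSize):
  P1: ClassSize <- Attendance -> ParentEd -> Neighborhood
  P2: ClassSize <- Attendance -> Neighborhood
Condition 1 (no descendant of ClassSize in the set): holds — descendants of ClassSize are {Neighborhood, ParentEd, PeerGroup}; none are in {Attendance}.
Condition 2 (every backdoor path blocked by {Attendance}):
  P1: blocked at fork node Attendance ∈ conditioning set.
  P2: blocked at fork node Attendance ∈ conditioning set.
{Attendance} satisfies the backdoor criterion.

Yes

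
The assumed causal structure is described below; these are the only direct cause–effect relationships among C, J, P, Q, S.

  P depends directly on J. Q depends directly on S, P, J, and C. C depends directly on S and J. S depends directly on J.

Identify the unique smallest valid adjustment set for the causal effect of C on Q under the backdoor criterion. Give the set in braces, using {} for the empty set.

{J, S}

Variables eligible for adjustment (non-descendants of C, excluding C and Q): {J, P, S}.
Backdoor paths from C to Q:
  P1: C <- J -> S -> Q
  P2: C <- J -> P -> Q
  P3: C <- J -> Q
  P4: C <- S <- J -> P -> Q
  P5: C <- S <- J -> Q
  P6: C <- S -> Q
The empty set is not sufficient: P1 (C <- J -> S -> Q) has no collider blocking it and no conditioned non-collider, so it is open.
Try {J, S}:
  P1: blocked at fork node J ∈ conditioning set.
  P2: blocked at fork node J ∈ conditioning set.
  P3: blocked at fork node J ∈ conditioning set.
  P4: blocked at chain node S ∈ conditioning set.
  P5: blocked at chain node S ∈ conditioning set.
  P6: blocked at fork node S ∈ conditioning set.
{J, S} contains no descendant of C and blocks every backdoor path.
Every element of {J, S} is needed (dropping J leaves P2 open; dropping S leaves P6 open), so no proper subset is valid.
Among all size-2 subsets of the eligible variables, only {J, S} blocks every backdoor path, so it is the unique smallest valid adjustment set.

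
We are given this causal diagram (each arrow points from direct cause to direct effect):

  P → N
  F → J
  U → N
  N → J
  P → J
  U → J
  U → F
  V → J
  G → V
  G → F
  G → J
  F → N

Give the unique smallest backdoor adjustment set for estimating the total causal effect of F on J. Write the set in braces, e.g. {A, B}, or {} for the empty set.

{G, U}

Variables eligible for adjustment (non-descendants of F, excluding F and J): {G, P, U, V}.
Backdoor paths from F to J:
  P1: F <- G -> V -> J
  P2: F <- G -> J
  P3: F <- U -> N <- P -> J
  P4: F <- U -> N -> J
  P5: F <- U -> J
The empty set is not sufficient: P1 (F <- G -> V -> J) has no collider blocking it and no conditioned non-collider, so it is open.
Try {G, U}:
  P1: blocked at fork node G ∈ conditioning set.
  P2: blocked at fork node G ∈ conditioning set.
  P3: blocked at fork node U ∈ conditioning set.
  P4: blocked at fork node U ∈ conditioning set.
  P5: blocked at fork node U ∈ conditioning set.
{G, U} contains no descendant of F and blocks every backdoor path.
Every element of {G, U} is needed (dropping G leaves P1 open; dropping U leaves P4 open), so no proper subset is valid.
Among all size-2 subsets of the eligible variables, only {G, U} blocks every backdoor path, so it is the unique smallest valid adjustment set.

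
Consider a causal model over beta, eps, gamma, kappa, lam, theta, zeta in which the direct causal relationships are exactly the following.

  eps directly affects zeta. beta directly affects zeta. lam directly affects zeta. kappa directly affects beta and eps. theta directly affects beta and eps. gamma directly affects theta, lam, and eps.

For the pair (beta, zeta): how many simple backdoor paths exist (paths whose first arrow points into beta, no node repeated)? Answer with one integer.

A backdoor path from beta to zeta is any simple undirected path whose first edge points into beta (i.e. leaves beta via a parent).
Parents of beta: {kappa, theta}.
Enumerating:
  P1: beta <- kappa -> eps <- gamma -> lam -> zeta
  P2: beta <- kappa -> eps <- theta <- gamma -> lam -> zeta
  P3: beta <- kappa -> eps -> zeta
  P4: beta <- theta <- gamma -> lam -> zeta
  P5: beta <- theta <- gamma -> eps -> zeta
  P6: beta <- theta -> eps <- gamma -> lam -> zeta
  P7: beta <- theta -> eps -> zeta
That exhausts the simple backdoor paths. Count: 7.

7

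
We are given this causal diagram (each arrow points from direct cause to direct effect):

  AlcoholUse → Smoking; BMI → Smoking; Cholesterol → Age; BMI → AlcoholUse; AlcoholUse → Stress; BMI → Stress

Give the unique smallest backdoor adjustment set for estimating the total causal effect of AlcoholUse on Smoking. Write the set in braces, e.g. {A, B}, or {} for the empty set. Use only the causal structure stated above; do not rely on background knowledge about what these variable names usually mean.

{BMI}

Variables eligible for adjustment (non-descendants of AlcoholUse, excluding AlcoholUse and Smoking): {Age, BMI, Cholesterol}.
Backdoor paths from AlcoholUse to Smoking:
  P1: AlcoholUse <- BMI -> Smoking
The empty set is not sufficient: P1 (AlcoholUse <- BMI -> Smoking) has no collider blocking it and no conditioned non-collider, so it is open.
Try {BMI}:
  P1: blocked at fork node BMI ∈ conditioning set.
{BMI} contains no descendant of AlcoholUse and blocks every backdoor path.
No other singleton works — e.g. {Cholesterol} leaves P1 open — so {BMI} is the unique smallest valid adjustment set.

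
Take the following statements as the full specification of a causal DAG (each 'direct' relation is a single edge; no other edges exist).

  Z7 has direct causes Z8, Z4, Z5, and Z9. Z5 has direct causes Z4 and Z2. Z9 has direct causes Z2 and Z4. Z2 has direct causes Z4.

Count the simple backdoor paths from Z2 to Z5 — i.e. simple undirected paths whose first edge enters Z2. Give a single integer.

3

A backdoor path from Z2 to Z5 is any simple undirected path whose first edge points into Z2 (i.e. leaves Z2 via a parent).
Parents of Z2: {Z4}.
Enumerating:
  P1: Z2 <- Z4 -> Z5
  P2: Z2 <- Z4 -> Z9 -> Z7 <- Z5
  P3: Z2 <- Z4 -> Z7 <- Z5
That exhausts the simple backdoor paths. Count: 3.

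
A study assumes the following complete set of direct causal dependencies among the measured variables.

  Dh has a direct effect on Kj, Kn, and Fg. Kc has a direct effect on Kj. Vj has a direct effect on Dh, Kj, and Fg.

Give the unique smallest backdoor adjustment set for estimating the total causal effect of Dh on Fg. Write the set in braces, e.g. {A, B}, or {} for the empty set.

Variables eligible for adjustment (non-descendants of Dh, excluding Dh and Fg): {Kc, Vj}.
Backdoor paths from Dh to Fg:
  P1: Dh <- Vj -> Fg
The empty set is not sufficient: P1 (Dh <- Vj -> Fg) has no collider blocking it and no conditioned non-collider, so it is open.
Try {Vj}:
  P1: blocked at fork node Vj ∈ conditioning set.
{Vj} contains no descendant of Dh and blocks every backdoor path.
No other singleton works — e.g. {Kc} leaves P1 open — so {Vj} is the unique smallest valid adjustment set.

{Vj}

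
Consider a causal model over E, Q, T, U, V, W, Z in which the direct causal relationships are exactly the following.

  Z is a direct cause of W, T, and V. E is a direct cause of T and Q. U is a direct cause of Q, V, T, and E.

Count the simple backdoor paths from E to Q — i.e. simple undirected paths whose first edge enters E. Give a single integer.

1

A backdoor path from E to Q is any simple undirected path whose first edge points into E (i.e. leaves E via a parent).
Parents of E: {U}.
Enumerating:
  P1: E <- U -> Q
That exhausts the simple backdoor paths. Count: 1.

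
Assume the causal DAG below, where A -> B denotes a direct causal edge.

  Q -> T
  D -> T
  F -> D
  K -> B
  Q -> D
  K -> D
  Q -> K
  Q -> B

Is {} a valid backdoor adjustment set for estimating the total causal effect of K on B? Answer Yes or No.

Backdoor paths from K to B (paths whose first edge points into K):
  P1: K <- Q -> B
Condition 1 (no descendant of K in the set): holds — descendants of K are {B, D, T}; none are in {}.
Condition 2 (every backdoor path blocked by {}):
  P1: open — no interior node is in the conditioning set.
{} does not satisfy the backdoor criterion.

No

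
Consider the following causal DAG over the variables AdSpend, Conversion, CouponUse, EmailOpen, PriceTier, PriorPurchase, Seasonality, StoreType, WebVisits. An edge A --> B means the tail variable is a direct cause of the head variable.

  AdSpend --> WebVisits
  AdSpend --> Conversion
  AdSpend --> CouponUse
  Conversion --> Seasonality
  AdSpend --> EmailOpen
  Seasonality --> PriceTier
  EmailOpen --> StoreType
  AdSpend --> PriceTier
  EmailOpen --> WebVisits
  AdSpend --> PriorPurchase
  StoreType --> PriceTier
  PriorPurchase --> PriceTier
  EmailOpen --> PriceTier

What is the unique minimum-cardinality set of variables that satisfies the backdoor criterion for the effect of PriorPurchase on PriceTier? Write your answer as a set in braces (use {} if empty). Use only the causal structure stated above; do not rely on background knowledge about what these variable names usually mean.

Variables eligible for adjustment (non-descendants of PriorPurchase, excluding PriorPurchase and PriceTier): {AdSpend, Conversion, CouponUse, EmailOpen, Seasonality, StoreType, WebVisits}.
Backdoor paths from PriorPurchase to PriceTier:
  P1: PriorPurchase <- AdSpend -> Conversion -> Seasonality -> PriceTier
  P2: PriorPurchase <- AdSpend -> EmailOpen -> StoreType -> PriceTier
  P3: PriorPurchase <- AdSpend -> EmailOpen -> PriceTier
  P4: PriorPurchase <- AdSpend -> WebVisits <- EmailOpen -> StoreType -> PriceTier
  P5: PriorPurchase <- AdSpend -> WebVisits <- EmailOpen -> PriceTier
  P6: PriorPurchase <- AdSpend -> PriceTier
The empty set is not sufficient: P1 (PriorPurchase <- AdSpend -> Conversion -> Seasonality -> PriceTier) has no collider blocking it and no conditioned non-collider, so it is open.
Try {AdSpend}:
  P1: blocked at fork node AdSpend ∈ conditioning set.
  P2: blocked at fork node AdSpend ∈ conditioning set.
  P3: blocked at fork node AdSpend ∈ conditioning set.
  P4: blocked at fork node AdSpend ∈ conditioning set.
  P5: blocked at fork node AdSpend ∈ conditioning set.
  P6: blocked at fork node AdSpend ∈ conditioning set.
{AdSpend} contains no descendant of PriorPurchase and blocks every backdoor path.
No other singleton works — e.g. {Conversion} leaves P2 open — so {AdSpend} is the unique smallest valid adjustment set.

{AdSpend}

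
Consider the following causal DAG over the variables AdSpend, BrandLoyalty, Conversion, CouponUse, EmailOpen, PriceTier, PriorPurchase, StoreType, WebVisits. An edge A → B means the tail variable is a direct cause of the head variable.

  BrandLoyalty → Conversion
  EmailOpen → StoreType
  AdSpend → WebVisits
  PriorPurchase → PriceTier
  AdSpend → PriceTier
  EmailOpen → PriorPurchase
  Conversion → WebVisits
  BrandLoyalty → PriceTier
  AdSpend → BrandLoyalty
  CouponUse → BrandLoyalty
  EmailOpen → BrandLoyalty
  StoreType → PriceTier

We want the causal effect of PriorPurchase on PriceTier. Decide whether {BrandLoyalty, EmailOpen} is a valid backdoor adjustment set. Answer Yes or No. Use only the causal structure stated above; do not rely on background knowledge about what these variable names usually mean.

Yes

Backdoor paths from PriorPurchase to PriceTier (paths whose first edge points into PriorPurchase):
  P1: PriorPurchase <- EmailOpen -> StoreType -> PriceTier
  P2: PriorPurchase <- EmailOpen -> BrandLoyalty <- AdSpend -> PriceTier
  P3: PriorPurchase <- EmailOpen -> BrandLoyalty -> Conversion -> WebVisits <- AdSpend -> PriceTier
  P4: PriorPurchase <- EmailOpen -> BrandLoyalty -> PriceTier
Condition 1 (no descendant of PriorPurchase in the set): holds — descendants of PriorPurchase are {PriceTier}; none are in {BrandLoyalty, EmailOpen}.
Condition 2 (every backdoor path blocked by {BrandLoyalty, EmailOpen}):
  P1: blocked at fork node EmailOpen ∈ conditioning set.
  P2: blocked at fork node EmailOpen ∈ conditioning set.
  P3: blocked at fork node EmailOpen ∈ conditioning set.
  P4: blocked at fork node EmailOpen ∈ conditioning set.
{BrandLoyalty, EmailOpen} satisfies the backdoor criterion.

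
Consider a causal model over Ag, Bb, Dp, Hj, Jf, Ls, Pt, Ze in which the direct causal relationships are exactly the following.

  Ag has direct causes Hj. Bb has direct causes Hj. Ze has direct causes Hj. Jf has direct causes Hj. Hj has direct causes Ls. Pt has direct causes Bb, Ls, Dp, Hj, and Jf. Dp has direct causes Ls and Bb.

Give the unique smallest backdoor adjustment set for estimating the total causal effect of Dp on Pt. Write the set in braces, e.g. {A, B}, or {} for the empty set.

{Bb, Ls}

Variables eligible for adjustment (non-descendants of Dp, excluding Dp and Pt): {Ag, Bb, Hj, Jf, Ls, Ze}.
Backdoor paths from Dp to Pt:
  P1: Dp <- Ls -> Hj -> Jf -> Pt
  P2: Dp <- Ls -> Hj -> Bb -> Pt
  P3: Dp <- Ls -> Hj -> Pt
  P4: Dp <- Ls -> Pt
  P5: Dp <- Bb <- Hj <- Ls -> Pt
  P6: Dp <- Bb <- Hj -> Jf -> Pt
  P7: Dp <- Bb <- Hj -> Pt
  P8: Dp <- Bb -> Pt
The empty set is not sufficient: P1 (Dp <- Ls -> Hj -> Jf -> Pt) has no collider blocking it and no conditioned non-collider, so it is open.
Try {Bb, Ls}:
  P1: blocked at fork node Ls ∈ conditioning set.
  P2: blocked at fork node Ls ∈ conditioning set.
  P3: blocked at fork node Ls ∈ conditioning set.
  P4: blocked at fork node Ls ∈ conditioning set.
  P5: blocked at chain node Bb ∈ conditioning set.
  P6: blocked at chain node Bb ∈ conditioning set.
  P7: blocked at chain node Bb ∈ conditioning set.
  P8: blocked at fork node Bb ∈ conditioning set.
{Bb, Ls} contains no descendant of Dp and blocks every backdoor path.
Every element of {Bb, Ls} is needed (dropping Bb leaves P6 open; dropping Ls leaves P1 open), so no proper subset is valid.
Among all size-2 subsets of the eligible variables, only {Bb, Ls} blocks every backdoor path, so it is the unique smallest valid adjustment set.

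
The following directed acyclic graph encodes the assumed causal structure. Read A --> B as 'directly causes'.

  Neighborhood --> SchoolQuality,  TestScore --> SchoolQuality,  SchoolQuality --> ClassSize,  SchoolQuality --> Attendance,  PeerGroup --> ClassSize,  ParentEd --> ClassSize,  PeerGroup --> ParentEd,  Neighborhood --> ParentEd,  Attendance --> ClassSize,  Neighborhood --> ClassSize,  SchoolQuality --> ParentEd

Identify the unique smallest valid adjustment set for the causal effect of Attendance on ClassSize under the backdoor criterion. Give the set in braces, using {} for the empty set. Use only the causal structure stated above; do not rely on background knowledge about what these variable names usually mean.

{SchoolQuality}

Variables eligible for adjustment (non-descendants of Attendance, excluding Attendance and ClassSize): {Neighborhood, ParentEd, PeerGroup, SchoolQuality, TestScore}.
Backdoor paths from Attendance to ClassSize:
  P1: Attendance <- SchoolQuality <- Neighborhood -> ParentEd <- PeerGroup -> ClassSize
  P2: Attendance <- SchoolQuality <- Neighborhood -> ParentEd -> ClassSize
  P3: Attendance <- SchoolQuality <- Neighborhood -> ClassSize
  P4: Attendance <- SchoolQuality -> ParentEd <- PeerGroup -> ClassSize
  P5: Attendance <- SchoolQuality -> ParentEd <- Neighborhood -> ClassSize
  P6: Attendance <- SchoolQuality -> ParentEd -> ClassSize
  P7: Attendance <- SchoolQuality -> ClassSize
The empty set is not sufficient: P2 (Attendance <- SchoolQuality <- Neighborhood -> ParentEd -> ClassSize) has no collider blocking it and no conditioned non-collider, so it is open.
Try {SchoolQuality}:
  P1: blocked at chain node SchoolQuality ∈ conditioning set.
  P2: blocked at chain node SchoolQuality ∈ conditioning set.
  P3: blocked at chain node SchoolQuality ∈ conditioning set.
  P4: blocked at fork node SchoolQuality ∈ conditioning set.
  P5: blocked at fork node SchoolQuality ∈ conditioning set.
  P6: blocked at fork node SchoolQuality ∈ conditioning set.
  P7: blocked at fork node SchoolQuality ∈ conditioning set.
{SchoolQuality} contains no descendant of Attendance and blocks every backdoor path.
No other singleton works — e.g. {PeerGroup} leaves P2 open — so {SchoolQuality} is the unique smallest valid adjustment set.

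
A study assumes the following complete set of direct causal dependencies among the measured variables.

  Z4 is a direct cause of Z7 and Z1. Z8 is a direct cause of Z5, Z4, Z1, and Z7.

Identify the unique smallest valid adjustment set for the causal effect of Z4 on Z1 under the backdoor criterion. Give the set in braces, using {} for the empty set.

{Z8}

Variables eligible for adjustment (non-descendants of Z4, excluding Z4 and Z1): {Z5, Z8}.
Backdoor paths from Z4 to Z1:
  P1: Z4 <- Z8 -> Z1
The empty set is not sufficient: P1 (Z4 <- Z8 -> Z1) has no collider blocking it and no conditioned non-collider, so it is open.
Try {Z8}:
  P1: blocked at fork node Z8 ∈ conditioning set.
{Z8} contains no descendant of Z4 and blocks every backdoor path.
No other singleton works — e.g. {Z5} leaves P1 open — so {Z8} is the unique smallest valid adjustment set.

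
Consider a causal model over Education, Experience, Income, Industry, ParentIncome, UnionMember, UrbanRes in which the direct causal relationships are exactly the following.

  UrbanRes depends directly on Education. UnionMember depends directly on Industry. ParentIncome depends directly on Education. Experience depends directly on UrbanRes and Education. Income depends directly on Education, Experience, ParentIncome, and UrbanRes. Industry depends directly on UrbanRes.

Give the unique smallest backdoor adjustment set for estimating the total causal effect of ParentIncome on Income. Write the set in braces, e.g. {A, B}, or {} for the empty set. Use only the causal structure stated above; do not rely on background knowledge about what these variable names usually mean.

Variables eligible for adjustment (non-descendants of ParentIncome, excluding ParentIncome and Income): {Education, Experience, Industry, UnionMember, UrbanRes}.
Backdoor paths from ParentIncome to Income:
  P1: ParentIncome <- Education -> UrbanRes -> Experience -> Income
  P2: ParentIncome <- Education -> UrbanRes -> Income
  P3: ParentIncome <- Education -> Experience <- UrbanRes -> Income
  P4: ParentIncome <- Education -> Experience -> Income
  P5: ParentIncome <- Education -> Income
The empty set is not sufficient: P1 (ParentIncome <- Education -> UrbanRes -> Experience -> Income) has no collider blocking it and no conditioned non-collider, so it is open.
Try {Education}:
  P1: blocked at fork node Education ∈ conditioning set.
  P2: blocked at fork node Education ∈ conditioning set.
  P3: blocked at fork node Education ∈ conditioning set.
  P4: blocked at fork node Education ∈ conditioning set.
  P5: blocked at fork node Education ∈ conditioning set.
{Education} contains no descendant of ParentIncome and blocks every backdoor path.
No other singleton works — e.g. {UrbanRes} leaves P4 open — so {Education} is the unique smallest valid adjustment set.

{Education}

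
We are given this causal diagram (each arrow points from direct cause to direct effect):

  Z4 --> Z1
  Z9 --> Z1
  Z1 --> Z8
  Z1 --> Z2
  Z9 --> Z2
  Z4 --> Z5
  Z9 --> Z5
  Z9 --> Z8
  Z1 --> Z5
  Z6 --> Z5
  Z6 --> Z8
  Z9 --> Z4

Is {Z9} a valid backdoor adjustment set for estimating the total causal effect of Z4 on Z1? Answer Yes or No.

Yes

Backdoor paths from Z4 to Z1 (paths whose first edge points into Z4):
  P1: Z4 <- Z9 -> Z1
  P2: Z4 <- Z9 -> Z8 <- Z6 -> Z5 <- Z1
  P3: Z4 <- Z9 -> Z8 <- Z1
  P4: Z4 <- Z9 -> Z2 <- Z1
  P5: Z4 <- Z9 -> Z5 <- Z6 -> Z8 <- Z1
  P6: Z4 <- Z9 -> Z5 <- Z1
Condition 1 (no descendant of Z4 in the set): holds — descendants of Z4 are {Z1, Z2, Z5, Z8}; none are in {Z9}.
Condition 2 (every backdoor path blocked by {Z9}):
  P1: blocked at fork node Z9 ∈ conditioning set.
  P2: blocked at fork node Z9 ∈ conditioning set.
  P3: blocked at fork node Z9 ∈ conditioning set.
  P4: blocked at fork node Z9 ∈ conditioning set.
  P5: blocked at fork node Z9 ∈ conditioning set.
  P6: blocked at fork node Z9 ∈ conditioning set.
{Z9} satisfies the backdoor criterion.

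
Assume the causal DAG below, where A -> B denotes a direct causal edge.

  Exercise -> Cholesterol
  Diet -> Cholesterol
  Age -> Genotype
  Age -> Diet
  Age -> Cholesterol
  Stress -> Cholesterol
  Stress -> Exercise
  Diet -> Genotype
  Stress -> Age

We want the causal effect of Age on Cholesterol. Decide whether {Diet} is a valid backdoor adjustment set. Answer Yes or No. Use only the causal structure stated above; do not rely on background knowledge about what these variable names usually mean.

No

Backdoor paths from Age to Cholesterol (paths whose first edge points into Age):
  P1: Age <- Stress -> Exercise -> Cholesterol
  P2: Age <- Stress -> Cholesterol
Condition 1 (no descendant of Age in the set): FAILS — Diet is a descendant of Age.
Condition 2 (every backdoor path blocked by {Diet}):
  P1: open — no interior node is in the conditioning set.
  P2: open — no interior node is in the conditioning set.
{Diet} does not satisfy the backdoor criterion.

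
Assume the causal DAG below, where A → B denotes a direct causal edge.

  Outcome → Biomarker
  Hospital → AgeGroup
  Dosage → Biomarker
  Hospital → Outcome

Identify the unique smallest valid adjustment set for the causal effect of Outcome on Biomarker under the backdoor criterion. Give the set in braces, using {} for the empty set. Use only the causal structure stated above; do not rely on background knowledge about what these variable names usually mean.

{}

Variables eligible for adjustment (non-descendants of Outcome, excluding Outcome and Biomarker): {AgeGroup, Dosage, Hospital}.
Backdoor paths from Outcome to Biomarker:
  (none)
With no backdoor paths the empty set already satisfies the criterion, and it is trivially minimal.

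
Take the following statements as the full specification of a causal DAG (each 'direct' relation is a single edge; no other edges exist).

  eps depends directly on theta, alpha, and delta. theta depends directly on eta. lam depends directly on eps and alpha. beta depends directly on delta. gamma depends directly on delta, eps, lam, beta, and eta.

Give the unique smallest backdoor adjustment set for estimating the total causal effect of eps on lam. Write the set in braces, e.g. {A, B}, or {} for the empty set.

{alpha}

Variables eligible for adjustment (non-descendants of eps, excluding eps and lam): {alpha, beta, delta, eta, theta}.
Backdoor paths from eps to lam:
  P1: eps <- delta -> beta -> gamma <- lam
  P2: eps <- delta -> gamma <- lam
  P3: eps <- alpha -> lam
  P4: eps <- theta <- eta -> gamma <- lam
The empty set is not sufficient: P3 (eps <- alpha -> lam) has no collider blocking it and no conditioned non-collider, so it is open.
Try {alpha}:
  P1: blocked at collider gamma (neither it nor any descendant is in the conditioning set).
  P2: blocked at collider gamma (neither it nor any descendant is in the conditioning set).
  P3: blocked at fork node alpha ∈ conditioning set.
  P4: blocked at collider gamma (neither it nor any descendant is in the conditioning set).
{alpha} contains no descendant of eps and blocks every backdoor path.
No other singleton works — e.g. {delta} leaves P3 open — so {alpha} is the unique smallest valid adjustment set.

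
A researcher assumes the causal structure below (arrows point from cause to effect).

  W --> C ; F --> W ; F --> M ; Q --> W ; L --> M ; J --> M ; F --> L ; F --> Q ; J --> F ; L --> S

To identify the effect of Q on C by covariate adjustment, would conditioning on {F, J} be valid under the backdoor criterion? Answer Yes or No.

Backdoor paths from Q to C (paths whose first edge points into Q):
  P1: Q <- F -> W -> C
Condition 1 (no descendant of Q in the set): holds — descendants of Q are {C, W}; none are in {F, J}.
Condition 2 (every backdoor path blocked by {F, J}):
  P1: blocked at fork node F ∈ conditioning set.
{F, J} satisfies the backdoor criterion.

Yes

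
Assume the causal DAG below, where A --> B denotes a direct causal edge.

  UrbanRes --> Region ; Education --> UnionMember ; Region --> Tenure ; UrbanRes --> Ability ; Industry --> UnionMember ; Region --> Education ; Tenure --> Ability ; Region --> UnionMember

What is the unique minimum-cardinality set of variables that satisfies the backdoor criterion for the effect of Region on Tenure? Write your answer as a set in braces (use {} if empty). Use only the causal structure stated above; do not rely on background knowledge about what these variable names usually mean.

{}

Variables eligible for adjustment (non-descendants of Region, excluding Region and Tenure): {Industry, UrbanRes}.
Backdoor paths from Region to Tenure:
  P1: Region <- UrbanRes -> Ability <- Tenure
Each backdoor path contains an unconditioned collider, so every path is already blocked with the empty conditioning set:
  P1: blocked at collider Ability (neither it nor any descendant is in the conditioning set).
The empty set is therefore the unique smallest valid set.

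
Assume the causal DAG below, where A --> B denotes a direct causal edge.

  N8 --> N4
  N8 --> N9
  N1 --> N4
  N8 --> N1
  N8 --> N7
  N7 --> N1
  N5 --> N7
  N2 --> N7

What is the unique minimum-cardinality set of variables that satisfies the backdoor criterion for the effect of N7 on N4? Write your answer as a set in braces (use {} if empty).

{N8}

Variables eligible for adjustment (non-descendants of N7, excluding N7 and N4): {N2, N5, N8, N9}.
Backdoor paths from N7 to N4:
  P1: N7 <- N8 -> N1 -> N4
  P2: N7 <- N8 -> N4
The empty set is not sufficient: P1 (N7 <- N8 -> N1 -> N4) has no collider blocking it and no conditioned non-collider, so it is open.
Try {N8}:
  P1: blocked at fork node N8 ∈ conditioning set.
  P2: blocked at fork node N8 ∈ conditioning set.
{N8} contains no descendant of N7 and blocks every backdoor path.
No other singleton works — e.g. {N2} leaves P1 open — so {N8} is the unique smallest valid adjustment set.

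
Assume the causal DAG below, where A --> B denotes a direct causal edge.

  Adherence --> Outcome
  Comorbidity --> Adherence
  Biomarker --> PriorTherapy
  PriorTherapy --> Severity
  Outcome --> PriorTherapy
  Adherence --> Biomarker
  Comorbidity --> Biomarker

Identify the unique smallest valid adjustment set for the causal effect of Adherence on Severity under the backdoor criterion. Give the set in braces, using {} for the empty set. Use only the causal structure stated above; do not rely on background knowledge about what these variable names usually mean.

{Comorbidity}

Variables eligible for adjustment (non-descendants of Adherence, excluding Adherence and Severity): {Comorbidity}.
Backdoor paths from Adherence to Severity:
  P1: Adherence <- Comorbidity -> Biomarker -> PriorTherapy -> Severity
The empty set is not sufficient: P1 (Adherence <- Comorbidity -> Biomarker -> PriorTherapy -> Severity) has no collider blocking it and no conditioned non-collider, so it is open.
Try {Comorbidity}:
  P1: blocked at fork node Comorbidity ∈ conditioning set.
{Comorbidity} contains no descendant of Adherence and blocks every backdoor path.
{Comorbidity} is the unique smallest valid adjustment set.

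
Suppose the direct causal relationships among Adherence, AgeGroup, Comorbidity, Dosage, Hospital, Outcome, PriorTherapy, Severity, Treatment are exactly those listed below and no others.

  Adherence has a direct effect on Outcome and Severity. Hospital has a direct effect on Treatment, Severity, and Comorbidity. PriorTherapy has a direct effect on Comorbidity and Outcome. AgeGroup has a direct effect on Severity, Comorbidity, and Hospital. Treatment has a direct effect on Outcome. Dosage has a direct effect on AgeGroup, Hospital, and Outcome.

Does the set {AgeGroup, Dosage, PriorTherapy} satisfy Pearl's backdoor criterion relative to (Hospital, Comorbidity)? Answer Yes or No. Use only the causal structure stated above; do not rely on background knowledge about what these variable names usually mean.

Yes

Backdoor paths from Hospital to Comorbidity (paths whose first edge points into Hospital):
  P1: Hospital <- Dosage -> AgeGroup -> Comorbidity
  P2: Hospital <- Dosage -> AgeGroup -> Severity <- Adherence -> Outcome <- PriorTherapy -> Comorbidity
  P3: Hospital <- Dosage -> Outcome <- Adherence -> Severity <- AgeGroup -> Comorbidity
  P4: Hospital <- Dosage -> Outcome <- PriorTherapy -> Comorbidity
  P5: Hospital <- AgeGroup <- Dosage -> Outcome <- PriorTherapy -> Comorbidity
  P6: Hospital <- AgeGroup -> Comorbidity
  P7: Hospital <- AgeGroup -> Severity <- Adherence -> Outcome <- PriorTherapy -> Comorbidity
Condition 1 (no descendant of Hospital in the set): holds — descendants of Hospital are {Comorbidity, Outcome, Severity, Treatment}; none are in {AgeGroup, Dosage, PriorTherapy}.
Condition 2 (every backdoor path blocked by {AgeGroup, Dosage, PriorTherapy}):
  P1: blocked at fork node Dosage ∈ conditioning set.
  P2: blocked at fork node Dosage ∈ conditioning set.
  P3: blocked at fork node Dosage ∈ conditioning set.
  P4: blocked at fork node Dosage ∈ conditioning set.
  P5: blocked at chain node AgeGroup ∈ conditioning set.
  P6: blocked at fork node AgeGroup ∈ conditioning set.
  P7: blocked at fork node AgeGroup ∈ conditioning set.
{AgeGroup, Dosage, PriorTherapy} satisfies the backdoor criterion.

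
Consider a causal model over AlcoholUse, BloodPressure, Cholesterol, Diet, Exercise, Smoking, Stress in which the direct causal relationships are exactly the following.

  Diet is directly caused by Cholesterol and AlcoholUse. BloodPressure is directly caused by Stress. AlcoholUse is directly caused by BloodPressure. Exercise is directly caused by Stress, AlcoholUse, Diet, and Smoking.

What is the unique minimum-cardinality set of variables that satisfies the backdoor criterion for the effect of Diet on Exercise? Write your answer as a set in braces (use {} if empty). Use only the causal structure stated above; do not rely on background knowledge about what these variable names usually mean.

Variables eligible for adjustment (non-descendants of Diet, excluding Diet and Exercise): {AlcoholUse, BloodPressure, Cholesterol, Smoking, Stress}.
Backdoor paths from Diet to Exercise:
  P1: Diet <- AlcoholUse <- BloodPressure <- Stress -> Exercise
  P2: Diet <- AlcoholUse -> Exercise
The empty set is not sufficient: P1 (Diet <- AlcoholUse <- BloodPressure <- Stress -> Exercise) has no collider blocking it and no conditioned non-collider, so it is open.
Try {AlcoholUse}:
  P1: blocked at chain node AlcoholUse ∈ conditioning set.
  P2: blocked at fork node AlcoholUse ∈ conditioning set.
{AlcoholUse} contains no descendant of Diet and blocks every backdoor path.
No other singleton works — e.g. {Stress} leaves P2 open — so {AlcoholUse} is the unique smallest valid adjustment set.

{AlcoholUse}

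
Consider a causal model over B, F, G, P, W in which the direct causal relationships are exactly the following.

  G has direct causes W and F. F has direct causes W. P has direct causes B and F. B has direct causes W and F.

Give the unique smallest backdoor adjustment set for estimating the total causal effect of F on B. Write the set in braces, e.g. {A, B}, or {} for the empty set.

{W}

Variables eligible for adjustment (non-descendants of F, excluding F and B): {W}.
Backdoor paths from F to B:
  P1: F <- W -> B
The empty set is not sufficient: P1 (F <- W -> B) has no collider blocking it and no conditioned non-collider, so it is open.
Try {W}:
  P1: blocked at fork node W ∈ conditioning set.
{W} contains no descendant of F and blocks every backdoor path.
{W} is the unique smallest valid adjustment set.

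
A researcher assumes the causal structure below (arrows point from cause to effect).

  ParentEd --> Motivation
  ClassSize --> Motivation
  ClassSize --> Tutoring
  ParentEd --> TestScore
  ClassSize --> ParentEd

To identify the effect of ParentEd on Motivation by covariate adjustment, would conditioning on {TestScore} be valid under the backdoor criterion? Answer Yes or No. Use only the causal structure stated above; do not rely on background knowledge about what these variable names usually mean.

Backdoor paths from ParentEd to Motivation (paths whose first edge points into ParentEd):
  P1: ParentEd <- ClassSize -> Motivation
Condition 1 (no descendant of ParentEd in the set): FAILS — TestScore is a descendant of ParentEd.
Condition 2 (every backdoor path blocked by {TestScore}):
  P1: open — no interior node is in the conditioning set.
{TestScore} does not satisfy the backdoor criterion.

No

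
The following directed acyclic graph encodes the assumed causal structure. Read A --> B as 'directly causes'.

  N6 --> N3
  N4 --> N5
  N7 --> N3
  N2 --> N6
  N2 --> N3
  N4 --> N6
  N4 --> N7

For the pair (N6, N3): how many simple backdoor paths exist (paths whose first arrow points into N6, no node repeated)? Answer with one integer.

A backdoor path from N6 to N3 is any simple undirected path whose first edge points into N6 (i.e. leaves N6 via a parent).
Parents of N6: {N2, N4}.
Enumerating:
  P1: N6 <- N4 -> N7 -> N3
  P2: N6 <- N2 -> N3
That exhausts the simple backdoor paths. Count: 2.

2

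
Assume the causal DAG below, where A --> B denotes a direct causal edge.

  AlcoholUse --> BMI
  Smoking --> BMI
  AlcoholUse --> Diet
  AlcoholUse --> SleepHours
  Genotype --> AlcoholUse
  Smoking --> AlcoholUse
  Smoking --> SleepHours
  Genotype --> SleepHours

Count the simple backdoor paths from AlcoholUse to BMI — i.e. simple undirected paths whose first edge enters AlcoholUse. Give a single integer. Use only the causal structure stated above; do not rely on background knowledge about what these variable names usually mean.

A backdoor path from AlcoholUse to BMI is any simple undirected path whose first edge points into AlcoholUse (i.e. leaves AlcoholUse via a parent).
Parents of AlcoholUse: {Genotype, Smoking}.
Enumerating:
  P1: AlcoholUse <- Smoking -> BMI
  P2: AlcoholUse <- Genotype -> SleepHours <- Smoking -> BMI
That exhausts the simple backdoor paths. Count: 2.

2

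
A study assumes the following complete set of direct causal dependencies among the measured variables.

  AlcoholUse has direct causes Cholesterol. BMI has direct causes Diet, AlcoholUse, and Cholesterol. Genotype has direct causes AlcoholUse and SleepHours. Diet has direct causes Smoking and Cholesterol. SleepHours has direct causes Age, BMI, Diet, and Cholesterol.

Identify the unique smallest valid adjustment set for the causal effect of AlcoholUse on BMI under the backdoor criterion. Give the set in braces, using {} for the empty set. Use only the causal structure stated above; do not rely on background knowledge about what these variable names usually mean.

Variables eligible for adjustment (non-descendants of AlcoholUse, excluding AlcoholUse and BMI): {Age, Cholesterol, Diet, Smoking}.
Backdoor paths from AlcoholUse to BMI:
  P1: AlcoholUse <- Cholesterol -> Diet -> BMI
  P2: AlcoholUse <- Cholesterol -> Diet -> SleepHours <- BMI
  P3: AlcoholUse <- Cholesterol -> BMI
  P4: AlcoholUse <- Cholesterol -> SleepHours <- Diet -> BMI
  P5: AlcoholUse <- Cholesterol -> SleepHours <- BMI
The empty set is not sufficient: P1 (AlcoholUse <- Cholesterol -> Diet -> BMI) has no collider blocking it and no conditioned non-collider, so it is open.
Try {Cholesterol}:
  P1: blocked at fork node Cholesterol ∈ conditioning set.
  P2: blocked at fork node Cholesterol ∈ conditioning set.
  P3: blocked at fork node Cholesterol ∈ conditioning set.
  P4: blocked at fork node Cholesterol ∈ conditioning set.
  P5: blocked at fork node Cholesterol ∈ conditioning set.
{Cholesterol} contains no descendant of AlcoholUse and blocks every backdoor path.
No other singleton works — e.g. {Smoking} leaves P1 open — so {Cholesterol} is the unique smallest valid adjustment set.

{Cholesterol}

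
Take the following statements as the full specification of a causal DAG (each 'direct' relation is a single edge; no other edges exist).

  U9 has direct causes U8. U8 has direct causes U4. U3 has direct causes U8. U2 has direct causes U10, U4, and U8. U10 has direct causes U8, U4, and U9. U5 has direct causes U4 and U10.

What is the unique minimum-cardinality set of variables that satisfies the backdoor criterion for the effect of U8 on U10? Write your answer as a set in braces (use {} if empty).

{U4}

Variables eligible for adjustment (non-descendants of U8, excluding U8 and U10): {U4}.
Backdoor paths from U8 to U10:
  P1: U8 <- U4 -> U10
  P2: U8 <- U4 -> U2 <- U10
  P3: U8 <- U4 -> U5 <- U10
The empty set is not sufficient: P1 (U8 <- U4 -> U10) has no collider blocking it and no conditioned non-collider, so it is open.
Try {U4}:
  P1: blocked at fork node U4 ∈ conditioning set.
  P2: blocked at fork node U4 ∈ conditioning set.
  P3: blocked at fork node U4 ∈ conditioning set.
{U4} contains no descendant of U8 and blocks every backdoor path.
{U4} is the unique smallest valid adjustment set.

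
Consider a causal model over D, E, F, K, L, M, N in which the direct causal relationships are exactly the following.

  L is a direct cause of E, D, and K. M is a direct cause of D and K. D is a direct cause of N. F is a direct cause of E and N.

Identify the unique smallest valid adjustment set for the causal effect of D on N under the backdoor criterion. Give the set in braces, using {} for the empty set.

Variables eligible for adjustment (non-descendants of D, excluding D and N): {E, F, K, L, M}.
Backdoor paths from D to N:
  P1: D <- M -> K <- L -> E <- F -> N
  P2: D <- L -> E <- F -> N
Each backdoor path contains an unconditioned collider, so every path is already blocked with the empty conditioning set:
  P1: blocked at collider K (neither it nor any descendant is in the conditioning set).
  P2: blocked at collider E (neither it nor any descendant is in the conditioning set).
The empty set is therefore the unique smallest valid set.

{}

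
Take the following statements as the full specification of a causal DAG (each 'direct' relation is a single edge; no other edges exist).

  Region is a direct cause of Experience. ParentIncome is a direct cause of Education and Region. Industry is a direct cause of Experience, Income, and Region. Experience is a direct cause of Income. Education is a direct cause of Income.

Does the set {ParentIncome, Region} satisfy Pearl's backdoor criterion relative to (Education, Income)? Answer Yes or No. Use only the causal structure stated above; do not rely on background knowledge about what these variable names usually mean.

Backdoor paths from Education to Income (paths whose first edge points into Education):
  P1: Education <- ParentIncome -> Region <- Industry -> Experience -> Income
  P2: Education <- ParentIncome -> Region <- Industry -> Income
  P3: Education <- ParentIncome -> Region -> Experience <- Industry -> Income
  P4: Education <- ParentIncome -> Region -> Experience -> Income
Condition 1 (no descendant of Education in the set): holds — descendants of Education are {Income}; none are in {ParentIncome, Region}.
Condition 2 (every backdoor path blocked by {ParentIncome, Region}):
  P1: blocked at fork node ParentIncome ∈ conditioning set.
  P2: blocked at fork node ParentIncome ∈ conditioning set.
  P3: blocked at fork node ParentIncome ∈ conditioning set.
  P4: blocked at fork node ParentIncome ∈ conditioning set.
{ParentIncome, Region} satisfies the backdoor criterion.

Yes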